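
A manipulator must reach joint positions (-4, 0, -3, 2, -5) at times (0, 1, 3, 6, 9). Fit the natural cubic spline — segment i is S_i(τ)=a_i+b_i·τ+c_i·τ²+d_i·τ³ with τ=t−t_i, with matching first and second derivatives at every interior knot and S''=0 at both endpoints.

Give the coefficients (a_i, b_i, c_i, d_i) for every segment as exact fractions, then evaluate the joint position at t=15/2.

Δ: Δ0=4, Δ1=-3/2, Δ2=5/3, Δ3=-7/3
row 1: diag=6, rhs=-33; c'=1/3, d'=-11/2
row 2: denom=10−2·1/3=28/3; d'=(19−2·-11/2)/(28/3)=45/14
row 3: denom=12−3·9/28=309/28; d'=(-24−3·45/14)/(309/28)=-314/103
back: M3=-314/103
back: M2=45/14−9/28·-314/103=432/103
back: M1=-11/2−1/3·432/103=-1421/206
M: M0=0, M1=-1421/206, M2=432/103, M3=-314/103, M4=0
seg 0: a=-4, c=M0/2=0, d=(M1−M0)/(6·1)=-1421/1236, b=Δ0−h0·(2M0+M1)/6=6365/1236
seg 1: a=0, c=M1/2=-1421/412, d=(M2−M1)/(6·2)=2285/2472, b=Δ1−h1·(2M1+M2)/6=1051/618
seg 2: a=-3, c=M2/2=216/103, d=(M3−M2)/(6·3)=-373/927, b=Δ2−h2·(2M2+M3)/6=-310/309
seg 3: a=2, c=M3/2=-157/103, d=(M4−M3)/(6·3)=157/927, b=Δ3−h3·(2M3+M4)/6=221/309
t_q=15/2 → seg 3, τ=3/2; S=2+221/309·τ+-157/103·τ²+157/927·τ³=177/824

  seg 0: a=-4 b=6365/1236 c=0 d=-1421/1236
  seg 1: a=0 b=1051/618 c=-1421/412 d=2285/2472
  seg 2: a=-3 b=-310/309 c=216/103 d=-373/927
  seg 3: a=2 b=221/309 c=-157/103 d=157/927
S(15/2) = 177/824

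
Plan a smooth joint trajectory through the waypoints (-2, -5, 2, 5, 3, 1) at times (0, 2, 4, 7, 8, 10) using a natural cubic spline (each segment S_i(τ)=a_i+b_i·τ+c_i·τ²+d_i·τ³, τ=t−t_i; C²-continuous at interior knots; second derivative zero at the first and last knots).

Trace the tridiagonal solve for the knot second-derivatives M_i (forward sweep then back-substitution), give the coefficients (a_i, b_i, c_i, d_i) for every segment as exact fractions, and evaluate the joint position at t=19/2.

Δ: Δ0=-3/2, Δ1=7/2, Δ2=1, Δ3=-2, Δ4=-1
row 1: diag=8, rhs=30; c'=1/4, d'=15/4
row 2: denom=10−2·1/4=19/2; d'=(-15−2·15/4)/(19/2)=-45/19
row 3: denom=8−3·6/19=134/19; d'=(-18−3·-45/19)/(134/19)=-207/134
row 4: denom=6−1·19/134=785/134; d'=(6−1·-207/134)/(785/134)=1011/785
back: M4=1011/785
back: M3=-207/134−19/134·1011/785=-1356/785
back: M2=-45/19−6/19·-1356/785=-1431/785
back: M1=15/4−1/4·-1431/785=6603/1570
M: M0=0, M1=6603/1570, M2=-1431/785, M3=-1356/785, M4=1011/785, M5=0
seg 0: a=-2, c=M0/2=0, d=(M1−M0)/(6·2)=2201/6280, b=Δ0−h0·(2M0+M1)/6=-2278/785
seg 1: a=-5, c=M1/2=6603/3140, d=(M2−M1)/(6·2)=-631/1256, b=Δ1−h1·(2M1+M2)/6=2047/1570
seg 2: a=2, c=M2/2=-1431/1570, d=(M3−M2)/(6·3)=5/942, b=Δ2−h2·(2M2+M3)/6=2894/785
seg 3: a=5, c=M3/2=-678/785, d=(M4−M3)/(6·1)=789/1570, b=Δ3−h3·(2M3+M4)/6=-2573/1570
seg 4: a=3, c=M4/2=1011/1570, d=(M5−M4)/(6·2)=-337/3140, b=Δ4−h4·(2M4+M5)/6=-1459/785
t_q=19/2 → seg 4, τ=3/2; S=3+-1459/785·τ+1011/1570·τ²+-337/3140·τ³=6525/5024

  seg 0: a=-2 b=-2278/785 c=0 d=2201/6280
  seg 1: a=-5 b=2047/1570 c=6603/3140 d=-631/1256
  seg 2: a=2 b=2894/785 c=-1431/1570 d=5/942
  seg 3: a=5 b=-2573/1570 c=-678/785 d=789/1570
  seg 4: a=3 b=-1459/785 c=1011/1570 d=-337/3140
S(19/2) = 6525/5024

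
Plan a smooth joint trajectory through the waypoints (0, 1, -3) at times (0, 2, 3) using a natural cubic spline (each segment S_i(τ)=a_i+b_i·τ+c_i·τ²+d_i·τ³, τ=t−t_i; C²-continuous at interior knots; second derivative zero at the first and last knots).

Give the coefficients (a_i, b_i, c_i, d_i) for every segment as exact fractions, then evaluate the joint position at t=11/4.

  seg 0: a=0 b=2 c=0 d=-3/8
  seg 1: a=1 b=-5/2 c=-9/4 d=3/4
S(11/4) = -467/256

Δ: Δ0=1/2, Δ1=-4
row 1: diag=6, rhs=-27; c'=1/6, d'=-9/2
back: M1=-9/2
M: M0=0, M1=-9/2, M2=0
seg 0: a=0, c=M0/2=0, d=(M1−M0)/(6·2)=-3/8, b=Δ0−h0·(2M0+M1)/6=2
seg 1: a=1, c=M1/2=-9/4, d=(M2−M1)/(6·1)=3/4, b=Δ1−h1·(2M1+M2)/6=-5/2
t_q=11/4 → seg 1, τ=3/4; S=1+-5/2·τ+-9/4·τ²+3/4·τ³=-467/256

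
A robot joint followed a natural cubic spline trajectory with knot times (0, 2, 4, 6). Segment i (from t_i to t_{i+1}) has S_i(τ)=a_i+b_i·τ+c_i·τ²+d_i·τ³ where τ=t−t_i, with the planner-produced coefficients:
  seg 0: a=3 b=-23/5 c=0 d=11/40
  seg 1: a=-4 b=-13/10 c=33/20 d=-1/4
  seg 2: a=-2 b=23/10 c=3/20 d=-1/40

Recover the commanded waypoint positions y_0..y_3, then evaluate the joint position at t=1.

y_0 = S_0(0) = a_0 = 3
y_1 = S_1(0) = a_1 = -4
y_2 = S_2(0) = a_2 = -2
y_3 = S_2(2) = 3
t_q=1 is in segment 0 (τ=1); S_0(τ)=-53/40

y_0=3 y_1=-4 y_2=-2 y_3=3
S(1) = -53/40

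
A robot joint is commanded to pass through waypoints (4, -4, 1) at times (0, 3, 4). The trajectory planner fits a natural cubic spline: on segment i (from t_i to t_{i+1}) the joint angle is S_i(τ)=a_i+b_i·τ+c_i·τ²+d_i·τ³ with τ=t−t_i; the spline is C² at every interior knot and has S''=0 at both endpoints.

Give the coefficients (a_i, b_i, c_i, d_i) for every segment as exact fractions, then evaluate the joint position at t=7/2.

  seg 0: a=4 b=-133/24 c=0 d=23/72
  seg 1: a=-4 b=37/12 c=23/8 d=-23/24
S(7/2) = -119/64

Δ: Δ0=-8/3, Δ1=5
row 1: diag=8, rhs=46; c'=1/8, d'=23/4
back: M1=23/4
M: M0=0, M1=23/4, M2=0
seg 0: a=4, c=M0/2=0, d=(M1−M0)/(6·3)=23/72, b=Δ0−h0·(2M0+M1)/6=-133/24
seg 1: a=-4, c=M1/2=23/8, d=(M2−M1)/(6·1)=-23/24, b=Δ1−h1·(2M1+M2)/6=37/12
t_q=7/2 → seg 1, τ=1/2; S=-4+37/12·τ+23/8·τ²+-23/24·τ³=-119/64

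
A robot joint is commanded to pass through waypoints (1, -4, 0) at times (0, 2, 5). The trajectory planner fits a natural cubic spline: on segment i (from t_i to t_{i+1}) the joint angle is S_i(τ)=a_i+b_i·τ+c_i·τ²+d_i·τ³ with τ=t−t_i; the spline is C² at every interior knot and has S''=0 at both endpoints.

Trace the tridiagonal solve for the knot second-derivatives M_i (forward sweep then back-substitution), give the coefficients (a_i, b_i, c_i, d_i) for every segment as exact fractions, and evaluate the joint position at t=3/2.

Δ: Δ0=-5/2, Δ1=4/3
row 1: diag=10, rhs=23; c'=3/10, d'=23/10
back: M1=23/10
M: M0=0, M1=23/10, M2=0
seg 0: a=1, c=M0/2=0, d=(M1−M0)/(6·2)=23/120, b=Δ0−h0·(2M0+M1)/6=-49/15
seg 1: a=-4, c=M1/2=23/20, d=(M2−M1)/(6·3)=-23/180, b=Δ1−h1·(2M1+M2)/6=-29/30
t_q=3/2 → seg 0, τ=3/2; S=1+-49/15·τ+0·τ²+23/120·τ³=-1041/320

  seg 0: a=1 b=-49/15 c=0 d=23/120
  seg 1: a=-4 b=-29/30 c=23/20 d=-23/180
S(3/2) = -1041/320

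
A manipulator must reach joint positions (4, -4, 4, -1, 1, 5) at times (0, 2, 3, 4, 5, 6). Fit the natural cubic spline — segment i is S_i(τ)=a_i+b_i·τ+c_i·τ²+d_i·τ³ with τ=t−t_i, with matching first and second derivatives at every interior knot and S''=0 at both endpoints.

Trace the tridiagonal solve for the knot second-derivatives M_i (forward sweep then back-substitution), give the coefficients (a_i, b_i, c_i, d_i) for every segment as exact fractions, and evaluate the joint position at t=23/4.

  seg 0: a=4 b=-3070/321 c=0 d=893/642
  seg 1: a=-4 b=2288/321 c=893/107 d=-2399/321
  seg 2: a=4 b=449/321 c=-1506/107 d=2464/321
  seg 3: a=-1 b=-1195/321 c=958/107 d=-1037/321
  seg 4: a=1 b=1442/321 c=-79/107 d=79/321
S(23/4) = 27787/6848

Δ: Δ0=-4, Δ1=8, Δ2=-5, Δ3=2, Δ4=4
row 1: diag=6, rhs=72; c'=1/6, d'=12
row 2: denom=4−1·1/6=23/6; d'=(-78−1·12)/(23/6)=-540/23
row 3: denom=4−1·6/23=86/23; d'=(42−1·-540/23)/(86/23)=753/43
row 4: denom=4−1·23/86=321/86; d'=(12−1·753/43)/(321/86)=-158/107
back: M4=-158/107
back: M3=753/43−23/86·-158/107=1916/107
back: M2=-540/23−6/23·1916/107=-3012/107
back: M1=12−1/6·-3012/107=1786/107
M: M0=0, M1=1786/107, M2=-3012/107, M3=1916/107, M4=-158/107, M5=0
seg 0: a=4, c=M0/2=0, d=(M1−M0)/(6·2)=893/642, b=Δ0−h0·(2M0+M1)/6=-3070/321
seg 1: a=-4, c=M1/2=893/107, d=(M2−M1)/(6·1)=-2399/321, b=Δ1−h1·(2M1+M2)/6=2288/321
seg 2: a=4, c=M2/2=-1506/107, d=(M3−M2)/(6·1)=2464/321, b=Δ2−h2·(2M2+M3)/6=449/321
seg 3: a=-1, c=M3/2=958/107, d=(M4−M3)/(6·1)=-1037/321, b=Δ3−h3·(2M3+M4)/6=-1195/321
seg 4: a=1, c=M4/2=-79/107, d=(M5−M4)/(6·1)=79/321, b=Δ4−h4·(2M4+M5)/6=1442/321
t_q=23/4 → seg 4, τ=3/4; S=1+1442/321·τ+-79/107·τ²+79/321·τ³=27787/6848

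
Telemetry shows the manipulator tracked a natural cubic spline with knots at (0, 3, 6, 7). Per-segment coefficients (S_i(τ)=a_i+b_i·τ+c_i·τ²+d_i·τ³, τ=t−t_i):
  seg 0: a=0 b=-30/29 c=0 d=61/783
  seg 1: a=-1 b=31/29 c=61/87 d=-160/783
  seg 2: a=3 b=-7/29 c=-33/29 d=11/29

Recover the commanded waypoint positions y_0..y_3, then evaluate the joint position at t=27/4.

y_0=0 y_1=-1 y_2=3 y_3=2
S(27/4) = 4341/1856

y_0 = S_0(0) = a_0 = 0
y_1 = S_1(0) = a_1 = -1
y_2 = S_2(0) = a_2 = 3
y_3 = S_2(1) = 2
t_q=27/4 is in segment 2 (τ=3/4); S_2(τ)=4341/1856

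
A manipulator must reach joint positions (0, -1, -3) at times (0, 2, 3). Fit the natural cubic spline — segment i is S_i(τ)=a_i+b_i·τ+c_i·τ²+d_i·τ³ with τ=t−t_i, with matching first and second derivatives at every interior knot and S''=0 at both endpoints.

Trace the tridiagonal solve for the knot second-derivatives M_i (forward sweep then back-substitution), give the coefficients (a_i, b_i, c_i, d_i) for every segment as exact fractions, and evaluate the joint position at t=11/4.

Δ: Δ0=-1/2, Δ1=-2
row 1: diag=6, rhs=-9; c'=1/6, d'=-3/2
back: M1=-3/2
M: M0=0, M1=-3/2, M2=0
seg 0: a=0, c=M0/2=0, d=(M1−M0)/(6·2)=-1/8, b=Δ0−h0·(2M0+M1)/6=0
seg 1: a=-1, c=M1/2=-3/4, d=(M2−M1)/(6·1)=1/4, b=Δ1−h1·(2M1+M2)/6=-3/2
t_q=11/4 → seg 1, τ=3/4; S=-1+-3/2·τ+-3/4·τ²+1/4·τ³=-625/256

  seg 0: a=0 b=0 c=0 d=-1/8
  seg 1: a=-1 b=-3/2 c=-3/4 d=1/4
S(11/4) = -625/256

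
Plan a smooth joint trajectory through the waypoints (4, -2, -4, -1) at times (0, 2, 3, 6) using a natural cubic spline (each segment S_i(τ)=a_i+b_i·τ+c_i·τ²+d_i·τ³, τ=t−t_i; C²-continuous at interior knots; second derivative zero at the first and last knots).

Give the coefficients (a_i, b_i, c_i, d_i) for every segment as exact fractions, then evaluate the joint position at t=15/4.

Δ: Δ0=-3, Δ1=-2, Δ2=1
row 1: diag=6, rhs=6; c'=1/6, d'=1
row 2: denom=8−1·1/6=47/6; d'=(18−1·1)/(47/6)=102/47
back: M2=102/47
back: M1=1−1/6·102/47=30/47
M: M0=0, M1=30/47, M2=102/47, M3=0
seg 0: a=4, c=M0/2=0, d=(M1−M0)/(6·2)=5/94, b=Δ0−h0·(2M0+M1)/6=-151/47
seg 1: a=-2, c=M1/2=15/47, d=(M2−M1)/(6·1)=12/47, b=Δ1−h1·(2M1+M2)/6=-121/47
seg 2: a=-4, c=M2/2=51/47, d=(M3−M2)/(6·3)=-17/141, b=Δ2−h2·(2M2+M3)/6=-55/47
t_q=15/4 → seg 2, τ=3/4; S=-4+-55/47·τ+51/47·τ²+-17/141·τ³=-12989/3008

  seg 0: a=4 b=-151/47 c=0 d=5/94
  seg 1: a=-2 b=-121/47 c=15/47 d=12/47
  seg 2: a=-4 b=-55/47 c=51/47 d=-17/141
S(15/4) = -12989/3008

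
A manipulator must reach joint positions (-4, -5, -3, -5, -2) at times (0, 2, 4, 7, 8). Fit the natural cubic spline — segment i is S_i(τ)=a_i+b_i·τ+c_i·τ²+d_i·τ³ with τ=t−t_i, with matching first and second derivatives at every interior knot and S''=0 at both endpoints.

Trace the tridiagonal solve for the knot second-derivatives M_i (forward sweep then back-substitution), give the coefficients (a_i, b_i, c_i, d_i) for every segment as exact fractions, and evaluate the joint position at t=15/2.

Δ: Δ0=-1/2, Δ1=1, Δ2=-2/3, Δ3=3
row 1: diag=8, rhs=9; c'=1/4, d'=9/8
row 2: denom=10−2·1/4=19/2; d'=(-10−2·9/8)/(19/2)=-49/38
row 3: denom=8−3·6/19=134/19; d'=(22−3·-49/38)/(134/19)=983/268
back: M3=983/268
back: M2=-49/38−6/19·983/268=-164/67
back: M1=9/8−1/4·-164/67=931/536
M: M0=0, M1=931/536, M2=-164/67, M3=983/268, M4=0
seg 0: a=-4, c=M0/2=0, d=(M1−M0)/(6·2)=931/6432, b=Δ0−h0·(2M0+M1)/6=-1735/1608
seg 1: a=-5, c=M1/2=931/1072, d=(M2−M1)/(6·2)=-2243/6432, b=Δ1−h1·(2M1+M2)/6=529/804
seg 2: a=-3, c=M2/2=-82/67, d=(M3−M2)/(6·3)=1639/4824, b=Δ2−h2·(2M2+M3)/6=-85/1608
seg 3: a=-5, c=M3/2=983/536, d=(M4−M3)/(6·1)=-983/1608, b=Δ3−h3·(2M3+M4)/6=1429/804
t_q=15/2 → seg 3, τ=1/2; S=-5+1429/804·τ+983/536·τ²+-983/1608·τ³=-15991/4288

  seg 0: a=-4 b=-1735/1608 c=0 d=931/6432
  seg 1: a=-5 b=529/804 c=931/1072 d=-2243/6432
  seg 2: a=-3 b=-85/1608 c=-82/67 d=1639/4824
  seg 3: a=-5 b=1429/804 c=983/536 d=-983/1608
S(15/2) = -15991/4288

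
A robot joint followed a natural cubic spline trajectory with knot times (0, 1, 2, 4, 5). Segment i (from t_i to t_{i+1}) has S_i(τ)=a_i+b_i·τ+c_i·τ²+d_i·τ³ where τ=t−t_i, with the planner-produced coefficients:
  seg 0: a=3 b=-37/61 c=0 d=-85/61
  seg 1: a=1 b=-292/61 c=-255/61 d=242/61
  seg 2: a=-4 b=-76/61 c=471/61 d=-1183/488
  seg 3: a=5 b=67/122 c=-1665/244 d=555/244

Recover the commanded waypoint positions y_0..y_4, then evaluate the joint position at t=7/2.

y_0 = S_0(0) = a_0 = 3
y_1 = S_1(0) = a_1 = 1
y_2 = S_2(0) = a_2 = -4
y_3 = S_3(0) = a_3 = 5
y_4 = S_3(1) = 1
t_q=7/2 is in segment 2 (τ=3/2); S_2(τ)=12971/3904

y_0=3 y_1=1 y_2=-4 y_3=5 y_4=1
S(7/2) = 12971/3904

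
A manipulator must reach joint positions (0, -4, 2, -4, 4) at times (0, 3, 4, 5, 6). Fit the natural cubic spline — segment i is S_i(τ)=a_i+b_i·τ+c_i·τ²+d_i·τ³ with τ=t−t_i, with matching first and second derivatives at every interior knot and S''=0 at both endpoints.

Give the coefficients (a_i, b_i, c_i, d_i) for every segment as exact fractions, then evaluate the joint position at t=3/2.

Δ: Δ0=-4/3, Δ1=6, Δ2=-6, Δ3=8
row 1: diag=8, rhs=44; c'=1/8, d'=11/2
row 2: denom=4−1·1/8=31/8; d'=(-72−1·11/2)/(31/8)=-20
row 3: denom=4−1·8/31=116/31; d'=(84−1·-20)/(116/31)=806/29
back: M3=806/29
back: M2=-20−8/31·806/29=-788/29
back: M1=11/2−1/8·-788/29=258/29
M: M0=0, M1=258/29, M2=-788/29, M3=806/29, M4=0
seg 0: a=0, c=M0/2=0, d=(M1−M0)/(6·3)=43/87, b=Δ0−h0·(2M0+M1)/6=-503/87
seg 1: a=-4, c=M1/2=129/29, d=(M2−M1)/(6·1)=-523/87, b=Δ1−h1·(2M1+M2)/6=658/87
seg 2: a=2, c=M2/2=-394/29, d=(M3−M2)/(6·1)=797/87, b=Δ2−h2·(2M2+M3)/6=-137/87
seg 3: a=-4, c=M3/2=403/29, d=(M4−M3)/(6·1)=-403/87, b=Δ3−h3·(2M3+M4)/6=-110/87
t_q=3/2 → seg 0, τ=3/2; S=0+-503/87·τ+0·τ²+43/87·τ³=-1625/232

  seg 0: a=0 b=-503/87 c=0 d=43/87
  seg 1: a=-4 b=658/87 c=129/29 d=-523/87
  seg 2: a=2 b=-137/87 c=-394/29 d=797/87
  seg 3: a=-4 b=-110/87 c=403/29 d=-403/87
S(3/2) = -1625/232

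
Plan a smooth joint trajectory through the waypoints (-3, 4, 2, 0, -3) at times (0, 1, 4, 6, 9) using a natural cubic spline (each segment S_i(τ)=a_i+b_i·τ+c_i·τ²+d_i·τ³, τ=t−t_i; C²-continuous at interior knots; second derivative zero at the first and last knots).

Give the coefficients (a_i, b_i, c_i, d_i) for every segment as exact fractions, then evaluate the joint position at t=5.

Δ: Δ0=7, Δ1=-2/3, Δ2=-1, Δ3=-1
row 1: diag=8, rhs=-46; c'=3/8, d'=-23/4
row 2: denom=10−3·3/8=71/8; d'=(-2−3·-23/4)/(71/8)=122/71
row 3: denom=10−2·16/71=678/71; d'=(0−2·122/71)/(678/71)=-122/339
back: M3=-122/339
back: M2=122/71−16/71·-122/339=610/339
back: M1=-23/4−3/8·610/339=-726/113
M: M0=0, M1=-726/113, M2=610/339, M3=-122/339, M4=0
seg 0: a=-3, c=M0/2=0, d=(M1−M0)/(6·1)=-121/113, b=Δ0−h0·(2M0+M1)/6=912/113
seg 1: a=4, c=M1/2=-363/113, d=(M2−M1)/(6·3)=1394/3051, b=Δ1−h1·(2M1+M2)/6=549/113
seg 2: a=2, c=M2/2=305/339, d=(M3−M2)/(6·2)=-61/339, b=Δ2−h2·(2M2+M3)/6=-235/113
seg 3: a=0, c=M3/2=-61/339, d=(M4−M3)/(6·3)=61/3051, b=Δ3−h3·(2M3+M4)/6=-217/339
t_q=5 → seg 2, τ=1; S=2+-235/113·τ+305/339·τ²+-61/339·τ³=217/339

  seg 0: a=-3 b=912/113 c=0 d=-121/113
  seg 1: a=4 b=549/113 c=-363/113 d=1394/3051
  seg 2: a=2 b=-235/113 c=305/339 d=-61/339
  seg 3: a=0 b=-217/339 c=-61/339 d=61/3051
S(5) = 217/339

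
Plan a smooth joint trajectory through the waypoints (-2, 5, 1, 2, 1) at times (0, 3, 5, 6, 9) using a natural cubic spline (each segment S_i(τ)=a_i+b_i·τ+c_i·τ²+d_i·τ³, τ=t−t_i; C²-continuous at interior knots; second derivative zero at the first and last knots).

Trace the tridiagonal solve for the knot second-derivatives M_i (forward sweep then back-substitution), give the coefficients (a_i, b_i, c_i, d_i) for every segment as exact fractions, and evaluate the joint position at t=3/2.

  seg 0: a=-2 b=595/146 c=0 d=-763/3942
  seg 1: a=5 b=-84/73 c=-763/438 d=577/876
  seg 2: a=1 b=-47/219 c=484/219 d=-218/219
  seg 3: a=2 b=89/73 c=-170/219 d=170/1971
S(3/2) = 4041/1168

Δ: Δ0=7/3, Δ1=-2, Δ2=1, Δ3=-1/3
row 1: diag=10, rhs=-26; c'=1/5, d'=-13/5
row 2: denom=6−2·1/5=28/5; d'=(18−2·-13/5)/(28/5)=29/7
row 3: denom=8−1·5/28=219/28; d'=(-8−1·29/7)/(219/28)=-340/219
back: M3=-340/219
back: M2=29/7−5/28·-340/219=968/219
back: M1=-13/5−1/5·968/219=-763/219
M: M0=0, M1=-763/219, M2=968/219, M3=-340/219, M4=0
seg 0: a=-2, c=M0/2=0, d=(M1−M0)/(6·3)=-763/3942, b=Δ0−h0·(2M0+M1)/6=595/146
seg 1: a=5, c=M1/2=-763/438, d=(M2−M1)/(6·2)=577/876, b=Δ1−h1·(2M1+M2)/6=-84/73
seg 2: a=1, c=M2/2=484/219, d=(M3−M2)/(6·1)=-218/219, b=Δ2−h2·(2M2+M3)/6=-47/219
seg 3: a=2, c=M3/2=-170/219, d=(M4−M3)/(6·3)=170/1971, b=Δ3−h3·(2M3+M4)/6=89/73
t_q=3/2 → seg 0, τ=3/2; S=-2+595/146·τ+0·τ²+-763/3942·τ³=4041/1168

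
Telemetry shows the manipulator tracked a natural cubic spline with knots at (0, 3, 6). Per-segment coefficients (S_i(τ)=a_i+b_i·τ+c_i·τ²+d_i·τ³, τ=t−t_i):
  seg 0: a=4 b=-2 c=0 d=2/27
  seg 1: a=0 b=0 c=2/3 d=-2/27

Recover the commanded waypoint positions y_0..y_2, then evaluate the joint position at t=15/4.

y_0=4 y_1=0 y_2=4
S(15/4) = 11/32

y_0 = S_0(0) = a_0 = 4
y_1 = S_1(0) = a_1 = 0
y_2 = S_1(3) = 4
t_q=15/4 is in segment 1 (τ=3/4); S_1(τ)=11/32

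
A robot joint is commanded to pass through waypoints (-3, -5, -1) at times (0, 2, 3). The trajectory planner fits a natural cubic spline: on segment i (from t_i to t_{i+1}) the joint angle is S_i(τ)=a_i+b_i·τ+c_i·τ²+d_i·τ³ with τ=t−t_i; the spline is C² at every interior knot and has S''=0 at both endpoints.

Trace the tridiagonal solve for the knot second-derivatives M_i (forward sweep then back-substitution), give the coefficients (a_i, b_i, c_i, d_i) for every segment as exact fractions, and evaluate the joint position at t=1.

  seg 0: a=-3 b=-8/3 c=0 d=5/12
  seg 1: a=-5 b=7/3 c=5/2 d=-5/6
S(1) = -21/4

Δ: Δ0=-1, Δ1=4
row 1: diag=6, rhs=30; c'=1/6, d'=5
back: M1=5
M: M0=0, M1=5, M2=0
seg 0: a=-3, c=M0/2=0, d=(M1−M0)/(6·2)=5/12, b=Δ0−h0·(2M0+M1)/6=-8/3
seg 1: a=-5, c=M1/2=5/2, d=(M2−M1)/(6·1)=-5/6, b=Δ1−h1·(2M1+M2)/6=7/3
t_q=1 → seg 0, τ=1; S=-3+-8/3·τ+0·τ²+5/12·τ³=-21/4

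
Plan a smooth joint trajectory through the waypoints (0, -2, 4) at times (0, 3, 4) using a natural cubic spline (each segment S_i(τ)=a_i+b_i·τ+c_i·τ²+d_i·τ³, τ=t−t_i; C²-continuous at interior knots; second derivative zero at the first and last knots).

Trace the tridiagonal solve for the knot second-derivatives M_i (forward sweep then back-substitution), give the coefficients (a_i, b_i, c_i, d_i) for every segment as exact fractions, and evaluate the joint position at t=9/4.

Δ: Δ0=-2/3, Δ1=6
row 1: diag=8, rhs=40; c'=1/8, d'=5
back: M1=5
M: M0=0, M1=5, M2=0
seg 0: a=0, c=M0/2=0, d=(M1−M0)/(6·3)=5/18, b=Δ0−h0·(2M0+M1)/6=-19/6
seg 1: a=-2, c=M1/2=5/2, d=(M2−M1)/(6·1)=-5/6, b=Δ1−h1·(2M1+M2)/6=13/3
t_q=9/4 → seg 0, τ=9/4; S=0+-19/6·τ+0·τ²+5/18·τ³=-507/128

  seg 0: a=0 b=-19/6 c=0 d=5/18
  seg 1: a=-2 b=13/3 c=5/2 d=-5/6
S(9/4) = -507/128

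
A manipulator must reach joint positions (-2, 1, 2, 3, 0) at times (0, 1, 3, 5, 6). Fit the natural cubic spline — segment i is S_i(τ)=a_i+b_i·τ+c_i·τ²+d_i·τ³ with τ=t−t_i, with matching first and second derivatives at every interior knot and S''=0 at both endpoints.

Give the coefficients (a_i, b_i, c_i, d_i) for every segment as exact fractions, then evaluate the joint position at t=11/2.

Δ: Δ0=3, Δ1=1/2, Δ2=1/2, Δ3=-3
row 1: diag=6, rhs=-15; c'=1/3, d'=-5/2
row 2: denom=8−2·1/3=22/3; d'=(0−2·-5/2)/(22/3)=15/22
row 3: denom=6−2·3/11=60/11; d'=(-21−2·15/22)/(60/11)=-41/10
back: M3=-41/10
back: M2=15/22−3/11·-41/10=9/5
back: M1=-5/2−1/3·9/5=-31/10
M: M0=0, M1=-31/10, M2=9/5, M3=-41/10, M4=0
seg 0: a=-2, c=M0/2=0, d=(M1−M0)/(6·1)=-31/60, b=Δ0−h0·(2M0+M1)/6=211/60
seg 1: a=1, c=M1/2=-31/20, d=(M2−M1)/(6·2)=49/120, b=Δ1−h1·(2M1+M2)/6=59/30
seg 2: a=2, c=M2/2=9/10, d=(M3−M2)/(6·2)=-59/120, b=Δ2−h2·(2M2+M3)/6=2/3
seg 3: a=3, c=M3/2=-41/20, d=(M4−M3)/(6·1)=41/60, b=Δ3−h3·(2M3+M4)/6=-49/30
t_q=11/2 → seg 3, τ=1/2; S=3+-49/30·τ+-41/20·τ²+41/60·τ³=281/160

  seg 0: a=-2 b=211/60 c=0 d=-31/60
  seg 1: a=1 b=59/30 c=-31/20 d=49/120
  seg 2: a=2 b=2/3 c=9/10 d=-59/120
  seg 3: a=3 b=-49/30 c=-41/20 d=41/60
S(11/2) = 281/160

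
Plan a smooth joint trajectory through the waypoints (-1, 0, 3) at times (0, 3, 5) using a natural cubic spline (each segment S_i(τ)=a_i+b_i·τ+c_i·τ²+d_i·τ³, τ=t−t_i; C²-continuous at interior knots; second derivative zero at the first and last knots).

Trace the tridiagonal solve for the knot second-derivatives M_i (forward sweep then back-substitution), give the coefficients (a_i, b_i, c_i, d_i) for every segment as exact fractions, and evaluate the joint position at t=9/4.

  seg 0: a=-1 b=-1/60 c=0 d=7/180
  seg 1: a=0 b=31/30 c=7/20 d=-7/120
S(9/4) = -761/1280

Δ: Δ0=1/3, Δ1=3/2
row 1: diag=10, rhs=7; c'=1/5, d'=7/10
back: M1=7/10
M: M0=0, M1=7/10, M2=0
seg 0: a=-1, c=M0/2=0, d=(M1−M0)/(6·3)=7/180, b=Δ0−h0·(2M0+M1)/6=-1/60
seg 1: a=0, c=M1/2=7/20, d=(M2−M1)/(6·2)=-7/120, b=Δ1−h1·(2M1+M2)/6=31/30
t_q=9/4 → seg 0, τ=9/4; S=-1+-1/60·τ+0·τ²+7/180·τ³=-761/1280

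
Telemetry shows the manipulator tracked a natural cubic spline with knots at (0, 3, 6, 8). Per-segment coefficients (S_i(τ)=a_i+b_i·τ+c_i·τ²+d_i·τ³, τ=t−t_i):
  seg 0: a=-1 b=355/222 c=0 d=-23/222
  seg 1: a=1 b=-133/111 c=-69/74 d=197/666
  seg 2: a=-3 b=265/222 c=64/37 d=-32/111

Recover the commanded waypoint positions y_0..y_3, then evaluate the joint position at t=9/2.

y_0 = S_0(0) = a_0 = -1
y_1 = S_1(0) = a_1 = 1
y_2 = S_2(0) = a_2 = -3
y_3 = S_2(2) = 4
t_q=9/2 is in segment 1 (τ=3/2); S_1(τ)=-1123/592

y_0=-1 y_1=1 y_2=-3 y_3=4
S(9/2) = -1123/592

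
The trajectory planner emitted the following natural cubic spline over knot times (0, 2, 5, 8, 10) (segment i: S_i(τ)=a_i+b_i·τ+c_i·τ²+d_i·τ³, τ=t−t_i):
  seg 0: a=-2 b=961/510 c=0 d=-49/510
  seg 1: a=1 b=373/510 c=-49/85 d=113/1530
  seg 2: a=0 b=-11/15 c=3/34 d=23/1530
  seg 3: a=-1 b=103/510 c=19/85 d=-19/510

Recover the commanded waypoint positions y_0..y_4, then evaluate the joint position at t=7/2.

y_0=-2 y_1=1 y_2=0 y_3=-1 y_4=0
S(7/2) = 1427/1360

y_0 = S_0(0) = a_0 = -2
y_1 = S_1(0) = a_1 = 1
y_2 = S_2(0) = a_2 = 0
y_3 = S_3(0) = a_3 = -1
y_4 = S_3(2) = 0
t_q=7/2 is in segment 1 (τ=3/2); S_1(τ)=1427/1360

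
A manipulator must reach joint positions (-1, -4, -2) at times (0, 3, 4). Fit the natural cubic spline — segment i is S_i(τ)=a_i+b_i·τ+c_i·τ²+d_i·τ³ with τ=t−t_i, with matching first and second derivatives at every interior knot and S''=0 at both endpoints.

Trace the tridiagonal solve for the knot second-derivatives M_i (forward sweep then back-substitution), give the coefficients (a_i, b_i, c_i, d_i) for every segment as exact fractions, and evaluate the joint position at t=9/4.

Δ: Δ0=-1, Δ1=2
row 1: diag=8, rhs=18; c'=1/8, d'=9/4
back: M1=9/4
M: M0=0, M1=9/4, M2=0
seg 0: a=-1, c=M0/2=0, d=(M1−M0)/(6·3)=1/8, b=Δ0−h0·(2M0+M1)/6=-17/8
seg 1: a=-4, c=M1/2=9/8, d=(M2−M1)/(6·1)=-3/8, b=Δ1−h1·(2M1+M2)/6=5/4
t_q=9/4 → seg 0, τ=9/4; S=-1+-17/8·τ+0·τ²+1/8·τ³=-2231/512

  seg 0: a=-1 b=-17/8 c=0 d=1/8
  seg 1: a=-4 b=5/4 c=9/8 d=-3/8
S(9/4) = -2231/512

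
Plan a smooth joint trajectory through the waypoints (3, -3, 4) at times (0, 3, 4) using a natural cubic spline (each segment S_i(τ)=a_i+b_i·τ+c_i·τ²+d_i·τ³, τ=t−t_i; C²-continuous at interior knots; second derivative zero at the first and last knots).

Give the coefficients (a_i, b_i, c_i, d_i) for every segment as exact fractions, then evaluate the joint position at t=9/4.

  seg 0: a=3 b=-43/8 c=0 d=3/8
  seg 1: a=-3 b=19/4 c=27/8 d=-9/8
S(9/4) = -2469/512

Δ: Δ0=-2, Δ1=7
row 1: diag=8, rhs=54; c'=1/8, d'=27/4
back: M1=27/4
M: M0=0, M1=27/4, M2=0
seg 0: a=3, c=M0/2=0, d=(M1−M0)/(6·3)=3/8, b=Δ0−h0·(2M0+M1)/6=-43/8
seg 1: a=-3, c=M1/2=27/8, d=(M2−M1)/(6·1)=-9/8, b=Δ1−h1·(2M1+M2)/6=19/4
t_q=9/4 → seg 0, τ=9/4; S=3+-43/8·τ+0·τ²+3/8·τ³=-2469/512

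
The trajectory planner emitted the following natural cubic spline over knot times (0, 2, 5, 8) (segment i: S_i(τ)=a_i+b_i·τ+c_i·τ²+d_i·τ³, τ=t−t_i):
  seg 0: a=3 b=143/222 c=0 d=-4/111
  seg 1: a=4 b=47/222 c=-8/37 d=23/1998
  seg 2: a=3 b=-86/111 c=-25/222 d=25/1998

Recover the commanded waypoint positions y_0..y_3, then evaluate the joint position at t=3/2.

y_0 = S_0(0) = a_0 = 3
y_1 = S_1(0) = a_1 = 4
y_2 = S_2(0) = a_2 = 3
y_3 = S_2(3) = 0
t_q=3/2 is in segment 0 (τ=3/2); S_0(τ)=569/148

y_0=3 y_1=4 y_2=3 y_3=0
S(3/2) = 569/148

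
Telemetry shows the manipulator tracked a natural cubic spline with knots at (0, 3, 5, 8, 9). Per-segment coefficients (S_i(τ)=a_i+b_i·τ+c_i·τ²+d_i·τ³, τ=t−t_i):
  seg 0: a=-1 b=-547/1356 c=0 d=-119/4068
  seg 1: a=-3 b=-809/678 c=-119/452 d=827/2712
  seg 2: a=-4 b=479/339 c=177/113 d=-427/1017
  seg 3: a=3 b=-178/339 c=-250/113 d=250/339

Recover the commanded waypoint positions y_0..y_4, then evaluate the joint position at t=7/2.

y_0 = S_0(0) = a_0 = -1
y_1 = S_1(0) = a_1 = -3
y_2 = S_2(0) = a_2 = -4
y_3 = S_3(0) = a_3 = 3
y_4 = S_3(1) = 1
t_q=7/2 is in segment 1 (τ=1/2); S_1(τ)=-26211/7232

y_0=-1 y_1=-3 y_2=-4 y_3=3 y_4=1
S(7/2) = -26211/7232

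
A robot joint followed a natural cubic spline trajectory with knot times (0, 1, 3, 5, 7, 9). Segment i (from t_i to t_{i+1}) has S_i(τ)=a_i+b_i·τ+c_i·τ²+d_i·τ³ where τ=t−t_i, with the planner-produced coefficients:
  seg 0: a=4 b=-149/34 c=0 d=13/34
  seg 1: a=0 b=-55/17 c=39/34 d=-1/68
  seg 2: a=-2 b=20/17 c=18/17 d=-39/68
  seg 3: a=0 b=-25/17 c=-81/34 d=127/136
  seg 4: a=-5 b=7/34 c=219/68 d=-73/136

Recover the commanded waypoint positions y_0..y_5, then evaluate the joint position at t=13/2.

y_0 = S_0(0) = a_0 = 4
y_1 = S_1(0) = a_1 = 0
y_2 = S_2(0) = a_2 = -2
y_3 = S_3(0) = a_3 = 0
y_4 = S_4(0) = a_4 = -5
y_5 = S_4(2) = 4
t_q=13/2 is in segment 3 (τ=3/2); S_3(τ)=-4803/1088

y_0=4 y_1=0 y_2=-2 y_3=0 y_4=-5 y_5=4
S(13/2) = -4803/1088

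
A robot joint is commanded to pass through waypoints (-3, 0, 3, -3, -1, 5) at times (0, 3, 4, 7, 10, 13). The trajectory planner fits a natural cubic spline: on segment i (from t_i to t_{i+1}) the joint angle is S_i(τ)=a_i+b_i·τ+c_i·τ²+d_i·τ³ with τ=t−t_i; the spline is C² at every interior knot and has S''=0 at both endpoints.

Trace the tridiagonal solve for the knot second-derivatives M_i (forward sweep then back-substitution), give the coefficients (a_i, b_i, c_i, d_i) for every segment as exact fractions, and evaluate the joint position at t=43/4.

Δ: Δ0=1, Δ1=3, Δ2=-2, Δ3=2/3, Δ4=2
row 1: diag=8, rhs=12; c'=1/8, d'=3/2
row 2: denom=8−1·1/8=63/8; d'=(-30−1·3/2)/(63/8)=-4
row 3: denom=12−3·8/21=76/7; d'=(16−3·-4)/(76/7)=49/19
row 4: denom=12−3·21/76=849/76; d'=(8−3·49/19)/(849/76)=20/849
back: M4=20/849
back: M3=49/19−21/76·20/849=728/283
back: M2=-4−8/21·728/283=-4228/849
back: M1=3/2−1/8·-4228/849=1802/849
M: M0=0, M1=1802/849, M2=-4228/849, M3=728/283, M4=20/849, M5=0
seg 0: a=-3, c=M0/2=0, d=(M1−M0)/(6·3)=901/7641, b=Δ0−h0·(2M0+M1)/6=-52/849
seg 1: a=0, c=M1/2=901/849, d=(M2−M1)/(6·1)=-335/283, b=Δ1−h1·(2M1+M2)/6=2651/849
seg 2: a=3, c=M2/2=-2114/849, d=(M3−M2)/(6·3)=3206/7641, b=Δ2−h2·(2M2+M3)/6=1438/849
seg 3: a=-3, c=M3/2=364/283, d=(M4−M3)/(6·3)=-1082/7641, b=Δ3−h3·(2M3+M4)/6=-1628/849
seg 4: a=-1, c=M4/2=10/849, d=(M5−M4)/(6·3)=-10/7641, b=Δ4−h4·(2M4+M5)/6=1678/849
t_q=43/4 → seg 4, τ=3/4; S=-1+1678/849·τ+10/849·τ²+-10/7641·τ³=4423/9056

  seg 0: a=-3 b=-52/849 c=0 d=901/7641
  seg 1: a=0 b=2651/849 c=901/849 d=-335/283
  seg 2: a=3 b=1438/849 c=-2114/849 d=3206/7641
  seg 3: a=-3 b=-1628/849 c=364/283 d=-1082/7641
  seg 4: a=-1 b=1678/849 c=10/849 d=-10/7641
S(43/4) = 4423/9056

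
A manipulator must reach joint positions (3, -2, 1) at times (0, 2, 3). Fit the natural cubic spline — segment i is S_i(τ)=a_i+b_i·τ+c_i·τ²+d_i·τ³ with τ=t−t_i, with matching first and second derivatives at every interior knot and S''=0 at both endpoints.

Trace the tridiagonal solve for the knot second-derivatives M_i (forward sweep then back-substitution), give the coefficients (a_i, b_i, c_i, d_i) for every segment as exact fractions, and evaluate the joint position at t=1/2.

  seg 0: a=3 b=-13/3 c=0 d=11/24
  seg 1: a=-2 b=7/6 c=11/4 d=-11/12
S(1/2) = 57/64

Δ: Δ0=-5/2, Δ1=3
row 1: diag=6, rhs=33; c'=1/6, d'=11/2
back: M1=11/2
M: M0=0, M1=11/2, M2=0
seg 0: a=3, c=M0/2=0, d=(M1−M0)/(6·2)=11/24, b=Δ0−h0·(2M0+M1)/6=-13/3
seg 1: a=-2, c=M1/2=11/4, d=(M2−M1)/(6·1)=-11/12, b=Δ1−h1·(2M1+M2)/6=7/6
t_q=1/2 → seg 0, τ=1/2; S=3+-13/3·τ+0·τ²+11/24·τ³=57/64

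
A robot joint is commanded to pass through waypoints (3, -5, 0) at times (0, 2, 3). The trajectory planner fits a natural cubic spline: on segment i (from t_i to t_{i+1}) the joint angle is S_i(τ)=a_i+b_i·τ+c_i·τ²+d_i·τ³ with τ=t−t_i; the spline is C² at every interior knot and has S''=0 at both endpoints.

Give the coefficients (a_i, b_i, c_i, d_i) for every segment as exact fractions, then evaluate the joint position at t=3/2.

  seg 0: a=3 b=-7 c=0 d=3/4
  seg 1: a=-5 b=2 c=9/2 d=-3/2
S(3/2) = -159/32

Δ: Δ0=-4, Δ1=5
row 1: diag=6, rhs=54; c'=1/6, d'=9
back: M1=9
M: M0=0, M1=9, M2=0
seg 0: a=3, c=M0/2=0, d=(M1−M0)/(6·2)=3/4, b=Δ0−h0·(2M0+M1)/6=-7
seg 1: a=-5, c=M1/2=9/2, d=(M2−M1)/(6·1)=-3/2, b=Δ1−h1·(2M1+M2)/6=2
t_q=3/2 → seg 0, τ=3/2; S=3+-7·τ+0·τ²+3/4·τ³=-159/32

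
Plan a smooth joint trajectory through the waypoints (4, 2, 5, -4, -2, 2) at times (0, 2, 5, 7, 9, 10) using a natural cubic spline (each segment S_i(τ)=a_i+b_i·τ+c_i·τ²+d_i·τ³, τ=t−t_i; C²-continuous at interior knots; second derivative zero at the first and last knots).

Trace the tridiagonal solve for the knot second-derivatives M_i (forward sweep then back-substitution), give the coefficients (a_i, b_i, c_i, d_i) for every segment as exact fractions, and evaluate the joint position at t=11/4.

  seg 0: a=4 b=-1801/941 c=0 d=215/941
  seg 1: a=2 b=779/941 c=1290/941 d=-412/941
  seg 2: a=5 b=-2605/941 c=-2418/941 d=6413/7528
  seg 3: a=-4 b=-5315/1882 c=9567/3764 d=-1185/3764
  seg 4: a=-2 b=6709/1882 c=2457/3764 d=-819/3764
S(11/4) = 48289/15056

Δ: Δ0=-1, Δ1=1, Δ2=-9/2, Δ3=1, Δ4=4
row 1: diag=10, rhs=12; c'=3/10, d'=6/5
row 2: denom=10−3·3/10=91/10; d'=(-33−3·6/5)/(91/10)=-366/91
row 3: denom=8−2·20/91=688/91; d'=(33−2·-366/91)/(688/91)=3735/688
row 4: denom=6−2·91/344=941/172; d'=(18−2·3735/688)/(941/172)=2457/1882
back: M4=2457/1882
back: M3=3735/688−91/344·2457/1882=9567/1882
back: M2=-366/91−20/91·9567/1882=-4836/941
back: M1=6/5−3/10·-4836/941=2580/941
M: M0=0, M1=2580/941, M2=-4836/941, M3=9567/1882, M4=2457/1882, M5=0
seg 0: a=4, c=M0/2=0, d=(M1−M0)/(6·2)=215/941, b=Δ0−h0·(2M0+M1)/6=-1801/941
seg 1: a=2, c=M1/2=1290/941, d=(M2−M1)/(6·3)=-412/941, b=Δ1−h1·(2M1+M2)/6=779/941
seg 2: a=5, c=M2/2=-2418/941, d=(M3−M2)/(6·2)=6413/7528, b=Δ2−h2·(2M2+M3)/6=-2605/941
seg 3: a=-4, c=M3/2=9567/3764, d=(M4−M3)/(6·2)=-1185/3764, b=Δ3−h3·(2M3+M4)/6=-5315/1882
seg 4: a=-2, c=M4/2=2457/3764, d=(M5−M4)/(6·1)=-819/3764, b=Δ4−h4·(2M4+M5)/6=6709/1882
t_q=11/4 → seg 1, τ=3/4; S=2+779/941·τ+1290/941·τ²+-412/941·τ³=48289/15056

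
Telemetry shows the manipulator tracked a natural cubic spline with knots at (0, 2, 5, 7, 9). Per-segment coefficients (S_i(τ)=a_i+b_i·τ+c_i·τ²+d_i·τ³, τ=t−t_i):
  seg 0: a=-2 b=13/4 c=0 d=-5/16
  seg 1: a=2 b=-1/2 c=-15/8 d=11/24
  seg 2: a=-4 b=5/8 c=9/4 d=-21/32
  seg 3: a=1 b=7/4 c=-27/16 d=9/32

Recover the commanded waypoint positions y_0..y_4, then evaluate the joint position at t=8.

y_0 = S_0(0) = a_0 = -2
y_1 = S_1(0) = a_1 = 2
y_2 = S_2(0) = a_2 = -4
y_3 = S_3(0) = a_3 = 1
y_4 = S_3(2) = 0
t_q=8 is in segment 3 (τ=1); S_3(τ)=43/32

y_0=-2 y_1=2 y_2=-4 y_3=1 y_4=0
S(8) = 43/32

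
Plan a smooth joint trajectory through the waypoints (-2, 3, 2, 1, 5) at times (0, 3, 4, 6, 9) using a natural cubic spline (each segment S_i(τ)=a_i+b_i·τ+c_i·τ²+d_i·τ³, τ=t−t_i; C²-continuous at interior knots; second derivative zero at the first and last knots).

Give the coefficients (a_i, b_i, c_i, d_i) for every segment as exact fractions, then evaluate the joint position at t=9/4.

Δ: Δ0=5/3, Δ1=-1, Δ2=-1/2, Δ3=4/3
row 1: diag=8, rhs=-16; c'=1/8, d'=-2
row 2: denom=6−1·1/8=47/8; d'=(3−1·-2)/(47/8)=40/47
row 3: denom=10−2·16/47=438/47; d'=(11−2·40/47)/(438/47)=437/438
back: M3=437/438
back: M2=40/47−16/47·437/438=112/219
back: M1=-2−1/8·112/219=-452/219
M: M0=0, M1=-452/219, M2=112/219, M3=437/438, M4=0
seg 0: a=-2, c=M0/2=0, d=(M1−M0)/(6·3)=-226/1971, b=Δ0−h0·(2M0+M1)/6=197/73
seg 1: a=3, c=M1/2=-226/219, d=(M2−M1)/(6·1)=94/219, b=Δ1−h1·(2M1+M2)/6=-29/73
seg 2: a=2, c=M2/2=56/219, d=(M3−M2)/(6·2)=71/1752, b=Δ2−h2·(2M2+M3)/6=-257/219
seg 3: a=1, c=M3/2=437/876, d=(M4−M3)/(6·3)=-437/7884, b=Δ3−h3·(2M3+M4)/6=49/146
t_q=9/4 → seg 0, τ=9/4; S=-2+197/73·τ+0·τ²+-226/1971·τ³=6461/2336

  seg 0: a=-2 b=197/73 c=0 d=-226/1971
  seg 1: a=3 b=-29/73 c=-226/219 d=94/219
  seg 2: a=2 b=-257/219 c=56/219 d=71/1752
  seg 3: a=1 b=49/146 c=437/876 d=-437/7884
S(9/4) = 6461/2336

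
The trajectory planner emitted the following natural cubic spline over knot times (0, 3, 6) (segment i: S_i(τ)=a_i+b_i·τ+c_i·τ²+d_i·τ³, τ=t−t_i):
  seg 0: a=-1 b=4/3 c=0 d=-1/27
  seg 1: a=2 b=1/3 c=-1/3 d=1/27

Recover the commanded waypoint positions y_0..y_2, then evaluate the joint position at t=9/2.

y_0 = S_0(0) = a_0 = -1
y_1 = S_1(0) = a_1 = 2
y_2 = S_1(3) = 1
t_q=9/2 is in segment 1 (τ=3/2); S_1(τ)=15/8

y_0=-1 y_1=2 y_2=1
S(9/2) = 15/8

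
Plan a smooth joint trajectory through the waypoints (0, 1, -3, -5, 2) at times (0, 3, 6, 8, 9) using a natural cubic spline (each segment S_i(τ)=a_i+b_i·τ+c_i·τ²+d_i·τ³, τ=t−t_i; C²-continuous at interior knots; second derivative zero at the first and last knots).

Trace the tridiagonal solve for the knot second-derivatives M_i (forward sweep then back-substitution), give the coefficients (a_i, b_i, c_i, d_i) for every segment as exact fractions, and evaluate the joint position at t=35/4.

  seg 0: a=0 b=60/103 c=0 d=-77/2781
  seg 1: a=1 b=-17/103 c=-77/309 d=-130/2781
  seg 2: a=-3 b=-301/103 c=-69/103 d=84/103
  seg 3: a=-5 b=431/103 c=435/103 d=-145/103
S(35/4) = -527/6592

Δ: Δ0=1/3, Δ1=-4/3, Δ2=-1, Δ3=7
row 1: diag=12, rhs=-10; c'=1/4, d'=-5/6
row 2: denom=10−3·1/4=37/4; d'=(2−3·-5/6)/(37/4)=18/37
row 3: denom=6−2·8/37=206/37; d'=(48−2·18/37)/(206/37)=870/103
back: M3=870/103
back: M2=18/37−8/37·870/103=-138/103
back: M1=-5/6−1/4·-138/103=-154/309
M: M0=0, M1=-154/309, M2=-138/103, M3=870/103, M4=0
seg 0: a=0, c=M0/2=0, d=(M1−M0)/(6·3)=-77/2781, b=Δ0−h0·(2M0+M1)/6=60/103
seg 1: a=1, c=M1/2=-77/309, d=(M2−M1)/(6·3)=-130/2781, b=Δ1−h1·(2M1+M2)/6=-17/103
seg 2: a=-3, c=M2/2=-69/103, d=(M3−M2)/(6·2)=84/103, b=Δ2−h2·(2M2+M3)/6=-301/103
seg 3: a=-5, c=M3/2=435/103, d=(M4−M3)/(6·1)=-145/103, b=Δ3−h3·(2M3+M4)/6=431/103
t_q=35/4 → seg 3, τ=3/4; S=-5+431/103·τ+435/103·τ²+-145/103·τ³=-527/6592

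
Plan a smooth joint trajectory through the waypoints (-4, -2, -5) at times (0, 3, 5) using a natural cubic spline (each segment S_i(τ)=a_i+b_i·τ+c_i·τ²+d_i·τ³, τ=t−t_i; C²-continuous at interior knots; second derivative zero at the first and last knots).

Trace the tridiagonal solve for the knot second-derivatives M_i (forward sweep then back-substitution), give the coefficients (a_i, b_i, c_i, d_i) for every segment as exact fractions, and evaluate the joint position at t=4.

Δ: Δ0=2/3, Δ1=-3/2
row 1: diag=10, rhs=-13; c'=1/5, d'=-13/10
back: M1=-13/10
M: M0=0, M1=-13/10, M2=0
seg 0: a=-4, c=M0/2=0, d=(M1−M0)/(6·3)=-13/180, b=Δ0−h0·(2M0+M1)/6=79/60
seg 1: a=-2, c=M1/2=-13/20, d=(M2−M1)/(6·2)=13/120, b=Δ1−h1·(2M1+M2)/6=-19/30
t_q=4 → seg 1, τ=1; S=-2+-19/30·τ+-13/20·τ²+13/120·τ³=-127/40

  seg 0: a=-4 b=79/60 c=0 d=-13/180
  seg 1: a=-2 b=-19/30 c=-13/20 d=13/120
S(4) = -127/40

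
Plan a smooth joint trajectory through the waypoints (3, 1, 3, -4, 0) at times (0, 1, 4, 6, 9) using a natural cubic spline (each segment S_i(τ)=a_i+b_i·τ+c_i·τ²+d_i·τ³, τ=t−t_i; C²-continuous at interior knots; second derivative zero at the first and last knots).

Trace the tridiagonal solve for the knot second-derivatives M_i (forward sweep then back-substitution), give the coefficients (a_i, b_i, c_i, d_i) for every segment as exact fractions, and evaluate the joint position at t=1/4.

  seg 0: a=3 b=-883/339 c=0 d=205/339
  seg 1: a=1 b=-268/339 c=205/113 d=-1351/3051
  seg 2: a=3 b=-631/339 c=-736/339 d=611/904
  seg 3: a=-4 b=-1651/678 c=2555/1356 d=-2555/12204
S(1/4) = 17055/7232

Δ: Δ0=-2, Δ1=2/3, Δ2=-7/2, Δ3=4/3
row 1: diag=8, rhs=16; c'=3/8, d'=2
row 2: denom=10−3·3/8=71/8; d'=(-25−3·2)/(71/8)=-248/71
row 3: denom=10−2·16/71=678/71; d'=(29−2·-248/71)/(678/71)=2555/678
back: M3=2555/678
back: M2=-248/71−16/71·2555/678=-1472/339
back: M1=2−3/8·-1472/339=410/113
M: M0=0, M1=410/113, M2=-1472/339, M3=2555/678, M4=0
seg 0: a=3, c=M0/2=0, d=(M1−M0)/(6·1)=205/339, b=Δ0−h0·(2M0+M1)/6=-883/339
seg 1: a=1, c=M1/2=205/113, d=(M2−M1)/(6·3)=-1351/3051, b=Δ1−h1·(2M1+M2)/6=-268/339
seg 2: a=3, c=M2/2=-736/339, d=(M3−M2)/(6·2)=611/904, b=Δ2−h2·(2M2+M3)/6=-631/339
seg 3: a=-4, c=M3/2=2555/1356, d=(M4−M3)/(6·3)=-2555/12204, b=Δ3−h3·(2M3+M4)/6=-1651/678
t_q=1/4 → seg 0, τ=1/4; S=3+-883/339·τ+0·τ²+205/339·τ³=17055/7232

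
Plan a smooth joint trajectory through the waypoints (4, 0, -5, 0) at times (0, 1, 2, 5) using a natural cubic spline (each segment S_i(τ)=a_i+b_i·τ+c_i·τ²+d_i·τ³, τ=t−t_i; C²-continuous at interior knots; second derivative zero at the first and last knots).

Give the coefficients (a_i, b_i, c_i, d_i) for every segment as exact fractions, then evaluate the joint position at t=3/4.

  seg 0: a=4 b=-328/93 c=0 d=-44/93
  seg 1: a=0 b=-460/93 c=-44/31 d=127/93
  seg 2: a=-5 b=-343/93 c=83/31 d=-83/279
S(3/4) = 573/496

Δ: Δ0=-4, Δ1=-5, Δ2=5/3
row 1: diag=4, rhs=-6; c'=1/4, d'=-3/2
row 2: denom=8−1·1/4=31/4; d'=(40−1·-3/2)/(31/4)=166/31
back: M2=166/31
back: M1=-3/2−1/4·166/31=-88/31
M: M0=0, M1=-88/31, M2=166/31, M3=0
seg 0: a=4, c=M0/2=0, d=(M1−M0)/(6·1)=-44/93, b=Δ0−h0·(2M0+M1)/6=-328/93
seg 1: a=0, c=M1/2=-44/31, d=(M2−M1)/(6·1)=127/93, b=Δ1−h1·(2M1+M2)/6=-460/93
seg 2: a=-5, c=M2/2=83/31, d=(M3−M2)/(6·3)=-83/279, b=Δ2−h2·(2M2+M3)/6=-343/93
t_q=3/4 → seg 0, τ=3/4; S=4+-328/93·τ+0·τ²+-44/93·τ³=573/496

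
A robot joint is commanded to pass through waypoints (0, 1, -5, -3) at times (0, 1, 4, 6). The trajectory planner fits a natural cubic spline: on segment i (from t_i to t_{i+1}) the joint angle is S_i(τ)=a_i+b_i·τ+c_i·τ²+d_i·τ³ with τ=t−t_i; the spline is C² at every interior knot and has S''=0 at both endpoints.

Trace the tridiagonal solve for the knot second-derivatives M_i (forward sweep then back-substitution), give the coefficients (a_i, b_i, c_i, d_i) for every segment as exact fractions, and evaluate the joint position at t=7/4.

Δ: Δ0=1, Δ1=-2, Δ2=1
row 1: diag=8, rhs=-18; c'=3/8, d'=-9/4
row 2: denom=10−3·3/8=71/8; d'=(18−3·-9/4)/(71/8)=198/71
back: M2=198/71
back: M1=-9/4−3/8·198/71=-234/71
M: M0=0, M1=-234/71, M2=198/71, M3=0
seg 0: a=0, c=M0/2=0, d=(M1−M0)/(6·1)=-39/71, b=Δ0−h0·(2M0+M1)/6=110/71
seg 1: a=1, c=M1/2=-117/71, d=(M2−M1)/(6·3)=24/71, b=Δ1−h1·(2M1+M2)/6=-7/71
seg 2: a=-5, c=M2/2=99/71, d=(M3−M2)/(6·2)=-33/142, b=Δ2−h2·(2M2+M3)/6=-61/71
t_q=7/4 → seg 1, τ=3/4; S=1+-7/71·τ+-117/71·τ²+24/71·τ³=161/1136

  seg 0: a=0 b=110/71 c=0 d=-39/71
  seg 1: a=1 b=-7/71 c=-117/71 d=24/71
  seg 2: a=-5 b=-61/71 c=99/71 d=-33/142
S(7/4) = 161/1136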